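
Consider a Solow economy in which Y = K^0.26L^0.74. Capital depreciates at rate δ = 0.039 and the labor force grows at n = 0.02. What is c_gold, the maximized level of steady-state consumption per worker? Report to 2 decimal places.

c_gold ≈ 1.25

Break-even investment rate: n + δ = 0.02 + 0.039 = 0.059.
At the golden rule the marginal product of capital equals n+δ: 0.26·k^(0.26−1) = 0.059. Solving, k_gold = (0.26/0.059)^(1/0.74) ≈ 7.4205.
y_gold = 7.4205^0.26 ≈ 1.6839.
c_gold = y_gold − (n+δ)·k_gold = 1.6839 − 0.059·7.4205 ≈ 1.2461.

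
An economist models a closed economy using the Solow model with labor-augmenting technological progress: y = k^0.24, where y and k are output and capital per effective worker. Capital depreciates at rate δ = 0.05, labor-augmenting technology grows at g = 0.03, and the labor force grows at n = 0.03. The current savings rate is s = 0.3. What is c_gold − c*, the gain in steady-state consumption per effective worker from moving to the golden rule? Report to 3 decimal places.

Capital per effective worker breaks even when investment replaces (n + g + δ)·k; here n + g + δ = 0.11.
Current steady state (s = 0.3): k* = (0.3/0.11)^(1/0.76) ≈ 3.7439, y* = 3.7439^0.24 ≈ 1.3728, c* = (1−0.3)·1.3728 ≈ 0.9609.
Setting f'(k) = n+g+δ gives 0.24·k^(0.24−1) = 0.11, hence k_gold = (0.24/0.11)^(1/0.76) ≈ 2.7913.
y_gold = 2.7913^0.24 ≈ 1.2794, c_gold = y_gold − 0.11·k_gold ≈ 0.9723.
Gain: Δc = 0.9723 − 0.9609 ≈ 0.0114.

Δc ≈ 0.011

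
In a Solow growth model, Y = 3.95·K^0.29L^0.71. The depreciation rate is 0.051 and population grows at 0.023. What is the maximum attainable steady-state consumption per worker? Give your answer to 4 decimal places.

c_gold ≈ 8.5865

n + δ = 0.023 + 0.051 = 0.074.
Setting f'(k) = n+δ gives 0.29·3.95·k^(0.29−1) = 0.074, hence k_gold = (0.29·3.95/0.074)^(1/0.71) ≈ 47.3940.
y_gold = 3.95·47.3940^0.29 ≈ 12.0936.
c_gold = y_gold − (n+δ)·k_gold = 12.0936 − 0.074·47.3940 ≈ 8.5865.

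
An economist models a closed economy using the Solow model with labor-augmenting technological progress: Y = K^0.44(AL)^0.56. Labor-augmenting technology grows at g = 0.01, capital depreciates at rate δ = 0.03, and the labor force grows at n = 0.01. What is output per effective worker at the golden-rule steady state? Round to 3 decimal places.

Capital per effective worker breaks even when investment replaces (n + g + δ)·k; here n + g + δ = 0.05.
At the golden rule the marginal product of capital equals n+g+δ: 0.44·k^(0.44−1) = 0.05. Solving, k_gold = (0.44/0.05)^(1/0.56) ≈ 48.5933.
Output: y_gold = k_gold^0.44 = 48.5933^0.44 ≈ 5.5220.

y_gold ≈ 5.522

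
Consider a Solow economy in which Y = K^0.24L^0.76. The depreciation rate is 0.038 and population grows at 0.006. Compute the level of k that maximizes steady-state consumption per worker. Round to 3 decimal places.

k_gold ≈ 9.320

n + δ = 0.006 + 0.038 = 0.044.
Maximizing c = f(k) − (n+δ)·k gives f'(k) = n+δ, i.e. 0.24·k^(0.24−1) = 0.044, so k_gold = (0.24/0.044)^(1/0.76) ≈ 9.3201.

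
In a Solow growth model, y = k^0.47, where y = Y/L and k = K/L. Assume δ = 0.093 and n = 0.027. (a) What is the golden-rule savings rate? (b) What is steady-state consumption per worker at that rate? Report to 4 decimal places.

Capital per worker breaks even when investment replaces (n + δ)·k; here n + δ = 0.12.
For Cobb-Douglas, s_gold equals capital's share: s_gold = 0.47.
Golden rule sets MPK = n+δ: 0.47·k^(0.47−1) = 0.12, so k_gold = (0.47/0.12)^(1/0.53) ≈ 13.1435.
y_gold = 13.1435^0.47 ≈ 3.3558; c_gold = (1−0.47)·y_gold ≈ 1.7786.

(a) s_gold = 0.4700; (b) c_gold ≈ 1.7786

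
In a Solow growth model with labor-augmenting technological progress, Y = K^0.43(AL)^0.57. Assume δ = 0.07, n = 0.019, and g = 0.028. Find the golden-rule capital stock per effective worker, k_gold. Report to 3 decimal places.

Capital per effective worker breaks even when investment replaces (n + g + δ)·k; here n + g + δ = 0.117.
At the golden rule the marginal product of capital equals n+g+δ: 0.43·k^(0.43−1) = 0.117. Solving, k_gold = (0.43/0.117)^(1/0.57) ≈ 9.8112.

k_gold ≈ 9.811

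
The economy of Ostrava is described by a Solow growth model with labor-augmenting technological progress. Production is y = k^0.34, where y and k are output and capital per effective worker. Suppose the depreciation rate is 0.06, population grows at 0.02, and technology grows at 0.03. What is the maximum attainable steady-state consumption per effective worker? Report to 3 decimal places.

c_gold ≈ 1.180

Break-even investment rate: n + g + δ = 0.02 + 0.03 + 0.06 = 0.11.
At the golden rule the marginal product of capital equals n+g+δ: 0.34·k^(0.34−1) = 0.11. Solving, k_gold = (0.34/0.11)^(1/0.66) ≈ 5.5278.
y_gold = 5.5278^0.34 ≈ 1.7884.
c_gold = y_gold − (n+g+δ)·k_gold = 1.7884 − 0.11·5.5278 ≈ 1.1804.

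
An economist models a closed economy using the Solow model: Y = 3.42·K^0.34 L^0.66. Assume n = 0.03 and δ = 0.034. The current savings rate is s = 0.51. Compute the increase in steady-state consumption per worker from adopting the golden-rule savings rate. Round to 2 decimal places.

Δc ≈ 0.86

n + δ = 0.03 + 0.034 = 0.064.
Current steady state (s = 0.51): k* = (0.51·3.42/0.064)^(1/0.66) ≈ 149.5799, y* = 3.42·149.5799^0.34 ≈ 18.7708, c* = (1−0.51)·18.7708 ≈ 9.1977.
Maximizing c = f(k) − (n+δ)·k gives f'(k) = n+δ, i.e. 0.34·3.42·k^(0.34−1) = 0.064, so k_gold = (0.34·3.42/0.064)^(1/0.66) ≈ 80.9223.
y_gold = 3.42·80.9223^0.34 ≈ 15.2324, c_gold = y_gold − 0.064·k_gold ≈ 10.0534.
Gain: Δc = 10.0534 − 9.1977 ≈ 0.8557.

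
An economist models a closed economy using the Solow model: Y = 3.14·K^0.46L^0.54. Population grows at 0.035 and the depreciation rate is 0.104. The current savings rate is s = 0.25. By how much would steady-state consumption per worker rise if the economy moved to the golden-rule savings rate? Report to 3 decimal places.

Break-even investment rate: n + δ = 0.035 + 0.104 = 0.139.
Current steady state (s = 0.25): k* = (0.25·3.14/0.139)^(1/0.54) ≈ 24.6788, y* = 3.14·24.6788^0.46 ≈ 13.7214, c* = (1−0.25)·13.7214 ≈ 10.2911.
Setting f'(k) = n+δ gives 0.46·3.14·k^(0.46−1) = 0.139, hence k_gold = (0.46·3.14/0.139)^(1/0.54) ≈ 76.3356.
y_gold = 3.14·76.3356^0.46 ≈ 23.0666, c_gold = y_gold − 0.139·k_gold ≈ 12.4560.
Gain: Δc = 12.4560 − 10.2911 ≈ 2.1649.

Δc ≈ 2.165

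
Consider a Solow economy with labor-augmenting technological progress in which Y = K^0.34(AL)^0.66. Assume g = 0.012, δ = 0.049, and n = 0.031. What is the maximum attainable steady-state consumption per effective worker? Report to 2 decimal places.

Capital per effective worker breaks even when investment replaces (n + g + δ)·k; here n + g + δ = 0.092.
Maximizing c = f(k) − (n+g+δ)·k gives f'(k) = n+g+δ, i.e. 0.34·k^(0.34−1) = 0.092, so k_gold = (0.34/0.092)^(1/0.66) ≈ 7.2467.
y_gold = 7.2467^0.34 ≈ 1.9609.
c_gold = y_gold − (n+g+δ)·k_gold = 1.9609 − 0.092·7.2467 ≈ 1.2942.

c_gold ≈ 1.29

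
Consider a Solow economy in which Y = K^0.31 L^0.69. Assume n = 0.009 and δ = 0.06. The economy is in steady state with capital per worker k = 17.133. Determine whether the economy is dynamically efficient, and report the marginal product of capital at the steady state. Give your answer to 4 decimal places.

dynamically inefficient; MPK ≈ 0.0437

n + δ = 0.009 + 0.06 = 0.069.
MPK = 0.31·k^(0.31−1) = 0.31·17.133^(-0.69) ≈ 0.0437.
MPK < 0.069, so the economy is dynamically inefficient (over-saving).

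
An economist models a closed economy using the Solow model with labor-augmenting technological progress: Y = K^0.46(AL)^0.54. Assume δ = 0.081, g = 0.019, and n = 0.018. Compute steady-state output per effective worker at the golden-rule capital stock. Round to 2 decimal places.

y_gold ≈ 3.19

n + g + δ = 0.018 + 0.019 + 0.081 = 0.118.
Maximizing c = f(k) − (n+g+δ)·k gives f'(k) = n+g+δ, i.e. 0.46·k^(0.46−1) = 0.118, so k_gold = (0.46/0.118)^(1/0.54) ≈ 12.4227.
Output: y_gold = k_gold^0.46 = 12.4227^0.46 ≈ 3.1867.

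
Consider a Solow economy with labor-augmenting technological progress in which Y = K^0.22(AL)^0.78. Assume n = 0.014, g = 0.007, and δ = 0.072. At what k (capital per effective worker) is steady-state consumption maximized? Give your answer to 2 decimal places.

k_gold ≈ 3.02

Break-even investment rate: n + g + δ = 0.014 + 0.007 + 0.072 = 0.093.
At the golden rule the marginal product of capital equals n+g+δ: 0.22·k^(0.22−1) = 0.093. Solving, k_gold = (0.22/0.093)^(1/0.78) ≈ 3.0159.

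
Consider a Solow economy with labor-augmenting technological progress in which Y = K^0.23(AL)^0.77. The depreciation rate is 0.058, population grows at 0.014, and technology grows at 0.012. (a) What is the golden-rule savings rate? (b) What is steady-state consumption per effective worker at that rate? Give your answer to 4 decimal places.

(a) s_gold = 0.2300; (b) c_gold ≈ 1.0403

n + g + δ = 0.014 + 0.012 + 0.058 = 0.084.
For Cobb-Douglas, s_gold equals capital's share: s_gold = 0.23.
Setting f'(k) = n+g+δ gives 0.23·k^(0.23−1) = 0.084, hence k_gold = (0.23/0.084)^(1/0.77) ≈ 3.6993.
y_gold = 3.6993^0.23 ≈ 1.3510; c_gold = (1−0.23)·y_gold ≈ 1.0403.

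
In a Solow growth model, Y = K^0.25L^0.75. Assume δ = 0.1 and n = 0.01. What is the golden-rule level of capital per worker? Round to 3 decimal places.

n + δ = 0.01 + 0.1 = 0.11.
Setting f'(k) = n+δ gives 0.25·k^(0.25−1) = 0.11, hence k_gold = (0.25/0.11)^(1/0.75) ≈ 2.9881.

k_gold ≈ 2.988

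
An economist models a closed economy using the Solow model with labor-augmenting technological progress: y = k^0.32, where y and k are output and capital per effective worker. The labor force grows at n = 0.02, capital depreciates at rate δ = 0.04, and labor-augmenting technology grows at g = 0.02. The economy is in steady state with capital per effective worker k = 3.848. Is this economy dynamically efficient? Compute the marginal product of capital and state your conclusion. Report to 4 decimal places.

dynamically efficient; MPK ≈ 0.1280

n + g + δ = 0.02 + 0.02 + 0.04 = 0.08.
MPK = 0.32·k^(0.32−1) = 0.32·3.848^(-0.68) ≈ 0.1280.
MPK > 0.08, so the economy is dynamically efficient (under-saving).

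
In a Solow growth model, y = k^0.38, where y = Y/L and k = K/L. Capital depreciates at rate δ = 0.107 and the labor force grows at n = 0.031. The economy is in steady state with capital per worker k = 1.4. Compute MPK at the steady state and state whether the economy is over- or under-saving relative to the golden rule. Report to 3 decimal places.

Capital per worker breaks even when investment replaces (n + δ)·k; here n + δ = 0.138.
MPK = 0.38·k^(0.38−1) = 0.38·1.4^(-0.62) ≈ 0.3084.
MPK > 0.138, so the economy is dynamically efficient (under-saving).

under-saving; MPK ≈ 0.308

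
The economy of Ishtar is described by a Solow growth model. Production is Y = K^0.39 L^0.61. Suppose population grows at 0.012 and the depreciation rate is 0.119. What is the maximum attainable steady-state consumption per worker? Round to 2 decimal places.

The effective depreciation rate is n + δ = 0.012 + 0.119 = 0.131.
At the golden rule the marginal product of capital equals n+δ: 0.39·k^(0.39−1) = 0.131. Solving, k_gold = (0.39/0.131)^(1/0.61) ≈ 5.9801.
y_gold = 5.9801^0.39 ≈ 2.0087.
c_gold = y_gold − (n+δ)·k_gold = 2.0087 − 0.131·5.9801 ≈ 1.2253.

c_gold ≈ 1.23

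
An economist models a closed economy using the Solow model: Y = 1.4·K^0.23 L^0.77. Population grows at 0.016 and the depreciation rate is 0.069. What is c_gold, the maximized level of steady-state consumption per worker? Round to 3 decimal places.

Capital per worker breaks even when investment replaces (n + δ)·k; here n + δ = 0.085.
Golden rule sets MPK = n+δ: 0.23·1.4·k^(0.23−1) = 0.085, so k_gold = (0.23·1.4/0.085)^(1/0.77) ≈ 5.6392.
y_gold = 1.4·5.6392^0.23 ≈ 2.0840.
c_gold = y_gold − (n+δ)·k_gold = 2.0840 − 0.085·5.6392 ≈ 1.6047.

c_gold ≈ 1.605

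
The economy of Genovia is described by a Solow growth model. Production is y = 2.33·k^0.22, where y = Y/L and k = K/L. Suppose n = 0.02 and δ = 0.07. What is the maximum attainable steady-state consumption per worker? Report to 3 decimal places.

The effective depreciation rate is n + δ = 0.02 + 0.07 = 0.09.
Golden rule sets MPK = n+δ: 0.22·2.33·k^(0.22−1) = 0.09, so k_gold = (0.22·2.33/0.09)^(1/0.78) ≈ 9.3033.
y_gold = 2.33·9.3033^0.22 ≈ 3.8059.
c_gold = y_gold − (n+δ)·k_gold = 3.8059 − 0.09·9.3033 ≈ 2.9686.

c_gold ≈ 2.969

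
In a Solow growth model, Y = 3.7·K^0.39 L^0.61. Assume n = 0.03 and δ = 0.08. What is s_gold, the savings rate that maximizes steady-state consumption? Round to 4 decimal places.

s_gold = 0.3900

The effective depreciation rate is n + δ = 0.03 + 0.08 = 0.11.
At the golden rule MPK = n+δ, and in any Cobb-Douglas steady state s = (n+δ)·k/y = MPK·k/y = capital's share 0.39.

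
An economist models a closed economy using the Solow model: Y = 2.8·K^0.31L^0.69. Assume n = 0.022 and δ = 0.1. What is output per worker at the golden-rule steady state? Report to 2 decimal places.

y_gold ≈ 6.76

The effective depreciation rate is n + δ = 0.022 + 0.1 = 0.122.
Golden rule sets MPK = n+δ: 0.31·2.8·k^(0.31−1) = 0.122, so k_gold = (0.31·2.8/0.122)^(1/0.69) ≈ 17.1797.
Output: y_gold = 2.8·k_gold^0.31 = 2.8·17.1797^0.31 ≈ 6.7610.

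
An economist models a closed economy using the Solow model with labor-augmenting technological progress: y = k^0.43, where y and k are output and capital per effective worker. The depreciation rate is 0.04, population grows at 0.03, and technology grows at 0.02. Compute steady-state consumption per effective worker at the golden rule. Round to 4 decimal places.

c_gold ≈ 1.8547

Break-even investment rate: n + g + δ = 0.03 + 0.02 + 0.04 = 0.09.
Maximizing c = f(k) − (n+g+δ)·k gives f'(k) = n+g+δ, i.e. 0.43·k^(0.43−1) = 0.09, so k_gold = (0.43/0.09)^(1/0.57) ≈ 15.5462.
y_gold = 15.5462^0.43 ≈ 3.2539.
c_gold = y_gold − (n+g+δ)·k_gold = 3.2539 − 0.09·15.5462 ≈ 1.8547.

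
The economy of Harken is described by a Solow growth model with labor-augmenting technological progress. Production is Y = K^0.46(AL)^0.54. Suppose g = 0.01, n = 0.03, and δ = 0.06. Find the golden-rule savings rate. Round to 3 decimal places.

s_gold = 0.460

Capital per effective worker breaks even when investment replaces (n + g + δ)·k; here n + g + δ = 0.1.
At the golden rule MPK = n+g+δ, and in any Cobb-Douglas steady state s = (n+g+δ)·k/y = MPK·k/y = capital's share 0.46.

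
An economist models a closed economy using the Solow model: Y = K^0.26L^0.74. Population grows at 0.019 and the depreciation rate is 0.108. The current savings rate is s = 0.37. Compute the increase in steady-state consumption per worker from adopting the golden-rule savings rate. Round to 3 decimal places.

Δc ≈ 0.035

The effective depreciation rate is n + δ = 0.019 + 0.108 = 0.127.
Current steady state (s = 0.37): k* = (0.37/0.127)^(1/0.74) ≈ 4.2419, y* = 4.2419^0.26 ≈ 1.4560, c* = (1−0.37)·1.4560 ≈ 0.9173.
Maximizing c = f(k) − (n+δ)·k gives f'(k) = n+δ, i.e. 0.26·k^(0.26−1) = 0.127, so k_gold = (0.26/0.127)^(1/0.74) ≈ 2.6333.
y_gold = 2.6333^0.26 ≈ 1.2863, c_gold = y_gold − 0.127·k_gold ≈ 0.9518.
Gain: Δc = 0.9518 − 0.9173 ≈ 0.0345.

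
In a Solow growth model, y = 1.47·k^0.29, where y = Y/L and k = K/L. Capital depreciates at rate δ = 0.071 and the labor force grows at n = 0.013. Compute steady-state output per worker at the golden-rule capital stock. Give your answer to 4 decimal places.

Break-even investment rate: n + δ = 0.013 + 0.071 = 0.084.
At the golden rule the marginal product of capital equals n+δ: 0.29·1.47·k^(0.29−1) = 0.084. Solving, k_gold = (0.29·1.47/0.084)^(1/0.71) ≈ 9.8531.
Output: y_gold = 1.47·k_gold^0.29 = 1.47·9.8531^0.29 ≈ 2.8540.

y_gold ≈ 2.8540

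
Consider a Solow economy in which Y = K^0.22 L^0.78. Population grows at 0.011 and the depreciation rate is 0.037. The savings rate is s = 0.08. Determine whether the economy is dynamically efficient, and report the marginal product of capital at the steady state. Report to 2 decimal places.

The effective depreciation rate is n + δ = 0.011 + 0.037 = 0.048.
Steady-state k*: s·k^0.22 = 0.048·k gives k* = (0.08/0.048)^(1/0.78) ≈ 1.9250.
MPK = 0.22·1.9250^(-0.78) ≈ 0.1320.
MPK > n+δ = 0.048, so the economy is dynamically efficient (under-saving).

dynamically efficient; MPK ≈ 0.13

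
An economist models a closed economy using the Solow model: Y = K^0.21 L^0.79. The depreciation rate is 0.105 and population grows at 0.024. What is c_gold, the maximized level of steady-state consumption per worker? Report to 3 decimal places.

n + δ = 0.024 + 0.105 = 0.129.
Golden rule sets MPK = n+δ: 0.21·k^(0.21−1) = 0.129, so k_gold = (0.21/0.129)^(1/0.79) ≈ 1.8530.
y_gold = 1.8530^0.21 ≈ 1.1383.
c_gold = y_gold − (n+δ)·k_gold = 1.1383 − 0.129·1.8530 ≈ 0.8993.

c_gold ≈ 0.899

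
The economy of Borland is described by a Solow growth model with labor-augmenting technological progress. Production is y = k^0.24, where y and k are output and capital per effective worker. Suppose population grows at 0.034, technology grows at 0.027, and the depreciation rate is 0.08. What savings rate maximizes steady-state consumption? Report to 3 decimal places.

Capital per effective worker breaks even when investment replaces (n + g + δ)·k; here n + g + δ = 0.141.
At the golden rule MPK = n+g+δ, and in any Cobb-Douglas steady state s = (n+g+δ)·k/y = MPK·k/y = capital's share 0.24.

s_gold = 0.240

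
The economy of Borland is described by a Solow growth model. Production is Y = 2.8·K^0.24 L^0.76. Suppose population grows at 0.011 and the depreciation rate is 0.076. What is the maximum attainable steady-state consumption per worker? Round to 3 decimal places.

c_gold ≈ 4.058

Capital per worker breaks even when investment replaces (n + δ)·k; here n + δ = 0.087.
Golden rule sets MPK = n+δ: 0.24·2.8·k^(0.24−1) = 0.087, so k_gold = (0.24·2.8/0.087)^(1/0.76) ≈ 14.7307.
y_gold = 2.8·14.7307^0.24 ≈ 5.3399.
c_gold = y_gold − (n+δ)·k_gold = 5.3399 − 0.087·14.7307 ≈ 4.0583.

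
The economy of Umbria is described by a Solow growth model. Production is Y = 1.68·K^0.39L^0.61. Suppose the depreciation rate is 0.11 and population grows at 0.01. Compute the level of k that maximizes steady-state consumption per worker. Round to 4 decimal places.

n + δ = 0.01 + 0.11 = 0.12.
Setting f'(k) = n+δ gives 0.39·1.68·k^(0.39−1) = 0.12, hence k_gold = (0.39·1.68/0.12)^(1/0.61) ≈ 16.1626.

k_gold ≈ 16.1626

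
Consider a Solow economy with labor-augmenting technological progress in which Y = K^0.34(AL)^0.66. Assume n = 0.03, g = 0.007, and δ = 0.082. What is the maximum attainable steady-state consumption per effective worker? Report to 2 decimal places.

n + g + δ = 0.03 + 0.007 + 0.082 = 0.119.
At the golden rule the marginal product of capital equals n+g+δ: 0.34·k^(0.34−1) = 0.119. Solving, k_gold = (0.34/0.119)^(1/0.66) ≈ 4.9069.
y_gold = 4.9069^0.34 ≈ 1.7174.
c_gold = y_gold − (n+g+δ)·k_gold = 1.7174 − 0.119·4.9069 ≈ 1.1335.

c_gold ≈ 1.13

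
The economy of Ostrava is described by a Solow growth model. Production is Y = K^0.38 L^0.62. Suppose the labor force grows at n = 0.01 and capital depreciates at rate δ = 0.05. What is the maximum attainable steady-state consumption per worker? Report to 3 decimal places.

n + δ = 0.01 + 0.05 = 0.06.
Golden rule sets MPK = n+δ: 0.38·k^(0.38−1) = 0.06, so k_gold = (0.38/0.06)^(1/0.62) ≈ 19.6316.
y_gold = 19.6316^0.38 ≈ 3.0997.
c_gold = y_gold − (n+δ)·k_gold = 3.0997 − 0.06·19.6316 ≈ 1.9218.

c_gold ≈ 1.922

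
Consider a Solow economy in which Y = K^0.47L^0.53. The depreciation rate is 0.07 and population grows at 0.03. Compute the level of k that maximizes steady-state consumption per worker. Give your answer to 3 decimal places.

k_gold ≈ 18.540

n + δ = 0.03 + 0.07 = 0.1.
Setting f'(k) = n+δ gives 0.47·k^(0.47−1) = 0.1, hence k_gold = (0.47/0.1)^(1/0.53) ≈ 18.5400.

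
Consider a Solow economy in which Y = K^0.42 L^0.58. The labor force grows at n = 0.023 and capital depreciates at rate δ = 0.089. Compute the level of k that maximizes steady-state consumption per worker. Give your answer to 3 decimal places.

k_gold ≈ 9.766

Capital per worker breaks even when investment replaces (n + δ)·k; here n + δ = 0.112.
Setting f'(k) = n+δ gives 0.42·k^(0.42−1) = 0.112, hence k_gold = (0.42/0.112)^(1/0.58) ≈ 9.7658.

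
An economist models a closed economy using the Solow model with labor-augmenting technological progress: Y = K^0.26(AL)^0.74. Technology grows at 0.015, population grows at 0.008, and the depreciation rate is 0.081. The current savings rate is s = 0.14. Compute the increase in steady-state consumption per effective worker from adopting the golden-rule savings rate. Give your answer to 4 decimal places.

Δc ≈ 0.0664

n + g + δ = 0.008 + 0.015 + 0.081 = 0.104.
Current steady state (s = 0.14): k* = (0.14/0.104)^(1/0.74) ≈ 1.4943, y* = 1.4943^0.26 ≈ 1.1101, c* = (1−0.14)·1.1101 ≈ 0.9547.
Maximizing c = f(k) − (n+g+δ)·k gives f'(k) = n+g+δ, i.e. 0.26·k^(0.26−1) = 0.104, so k_gold = (0.26/0.104)^(1/0.74) ≈ 3.4495.
y_gold = 3.4495^0.26 ≈ 1.3798, c_gold = y_gold − 0.104·k_gold ≈ 1.0211.
Gain: Δc = 1.0211 − 0.9547 ≈ 0.0664.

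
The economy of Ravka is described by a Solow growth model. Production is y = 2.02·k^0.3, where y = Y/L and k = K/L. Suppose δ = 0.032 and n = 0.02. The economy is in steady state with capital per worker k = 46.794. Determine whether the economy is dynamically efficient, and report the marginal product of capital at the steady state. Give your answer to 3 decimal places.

Capital per worker breaks even when investment replaces (n + δ)·k; here n + δ = 0.052.
MPK = 0.3·2.02·k^(0.3−1) = 0.3·2.02·46.794^(-0.7) ≈ 0.0411.
MPK < 0.052, so the economy is dynamically inefficient (over-saving).

dynamically inefficient; MPK ≈ 0.041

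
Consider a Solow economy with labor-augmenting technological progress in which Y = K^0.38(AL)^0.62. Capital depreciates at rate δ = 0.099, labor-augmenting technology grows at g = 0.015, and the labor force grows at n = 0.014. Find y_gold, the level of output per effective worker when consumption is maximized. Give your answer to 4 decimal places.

Break-even investment rate: n + g + δ = 0.014 + 0.015 + 0.099 = 0.128.
Maximizing c = f(k) − (n+g+δ)·k gives f'(k) = n+g+δ, i.e. 0.38·k^(0.38−1) = 0.128, so k_gold = (0.38/0.128)^(1/0.62) ≈ 5.7838.
Output: y_gold = k_gold^0.38 = 5.7838^0.38 ≈ 1.9482.

y_gold ≈ 1.9482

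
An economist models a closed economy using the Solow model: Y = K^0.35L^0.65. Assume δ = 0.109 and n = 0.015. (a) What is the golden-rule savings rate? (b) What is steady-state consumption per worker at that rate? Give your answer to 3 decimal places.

(a) s_gold = 0.350; (b) c_gold ≈ 1.136

Break-even investment rate: n + δ = 0.015 + 0.109 = 0.124.
For Cobb-Douglas, s_gold equals capital's share: s_gold = 0.35.
Setting f'(k) = n+δ gives 0.35·k^(0.35−1) = 0.124, hence k_gold = (0.35/0.124)^(1/0.65) ≈ 4.9352.
y_gold = 4.9352^0.35 ≈ 1.7485; c_gold = (1−0.35)·y_gold ≈ 1.1365.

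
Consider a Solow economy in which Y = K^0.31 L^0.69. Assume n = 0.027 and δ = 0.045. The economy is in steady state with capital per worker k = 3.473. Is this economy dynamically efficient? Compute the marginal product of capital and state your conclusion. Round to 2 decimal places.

n + δ = 0.027 + 0.045 = 0.072.
MPK = 0.31·k^(0.31−1) = 0.31·3.473^(-0.69) ≈ 0.1313.
MPK > 0.072, so the economy is dynamically efficient (under-saving).

dynamically efficient; MPK ≈ 0.13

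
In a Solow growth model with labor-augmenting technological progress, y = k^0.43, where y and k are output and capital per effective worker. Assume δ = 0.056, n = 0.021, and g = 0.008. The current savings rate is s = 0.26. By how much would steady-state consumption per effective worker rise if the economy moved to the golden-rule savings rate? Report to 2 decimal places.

Δc ≈ 0.22

The effective depreciation rate is n + g + δ = 0.021 + 0.008 + 0.056 = 0.085.
Current steady state (s = 0.26): k* = (0.26/0.085)^(1/0.57) ≈ 7.1097, y* = 7.1097^0.43 ≈ 2.3243, c* = (1−0.26)·2.3243 ≈ 1.7200.
Maximizing c = f(k) − (n+g+δ)·k gives f'(k) = n+g+δ, i.e. 0.43·k^(0.43−1) = 0.085, so k_gold = (0.43/0.085)^(1/0.57) ≈ 17.1860.
y_gold = 17.1860^0.43 ≈ 3.3972, c_gold = y_gold − 0.085·k_gold ≈ 1.9364.
Gain: Δc = 1.9364 − 1.7200 ≈ 0.2164.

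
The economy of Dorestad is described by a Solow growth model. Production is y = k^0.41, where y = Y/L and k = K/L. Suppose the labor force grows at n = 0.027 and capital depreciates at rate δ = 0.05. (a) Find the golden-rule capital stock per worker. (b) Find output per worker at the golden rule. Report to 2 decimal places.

(a) k_gold ≈ 17.02; (b) y_gold ≈ 3.20

Capital per worker breaks even when investment replaces (n + δ)·k; here n + δ = 0.077.
At the golden rule the marginal product of capital equals n+δ: 0.41·k^(0.41−1) = 0.077. Solving, k_gold = (0.41/0.077)^(1/0.59) ≈ 17.0218.
y_gold = 17.0218^0.41 ≈ 3.1968.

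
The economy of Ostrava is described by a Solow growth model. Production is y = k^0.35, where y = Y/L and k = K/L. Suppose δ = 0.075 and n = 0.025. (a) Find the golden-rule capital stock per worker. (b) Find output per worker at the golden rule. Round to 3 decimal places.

The effective depreciation rate is n + δ = 0.025 + 0.075 = 0.1.
Golden rule sets MPK = n+δ: 0.35·k^(0.35−1) = 0.1, so k_gold = (0.35/0.1)^(1/0.65) ≈ 6.8711.
y_gold = 6.8711^0.35 ≈ 1.9632.

(a) k_gold ≈ 6.871; (b) y_gold ≈ 1.963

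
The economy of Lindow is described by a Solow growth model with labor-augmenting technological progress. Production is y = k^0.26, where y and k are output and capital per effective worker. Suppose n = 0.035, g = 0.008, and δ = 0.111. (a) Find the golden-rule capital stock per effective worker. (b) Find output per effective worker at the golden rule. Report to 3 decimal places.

(a) k_gold ≈ 2.029; (b) y_gold ≈ 1.202

Capital per effective worker breaks even when investment replaces (n + g + δ)·k; here n + g + δ = 0.154.
At the golden rule the marginal product of capital equals n+g+δ: 0.26·k^(0.26−1) = 0.154. Solving, k_gold = (0.26/0.154)^(1/0.74) ≈ 2.0294.
y_gold = 2.0294^0.26 ≈ 1.2020.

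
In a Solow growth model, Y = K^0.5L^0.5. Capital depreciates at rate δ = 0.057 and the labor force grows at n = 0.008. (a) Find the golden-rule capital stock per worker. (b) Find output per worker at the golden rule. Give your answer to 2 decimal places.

n + δ = 0.008 + 0.057 = 0.065.
Maximizing c = f(k) − (n+δ)·k gives f'(k) = n+δ, i.e. 0.5·k^(0.5−1) = 0.065, so k_gold = (0.5/0.065)^(1/0.5) ≈ 59.1716.
y_gold = 59.1716^0.5 ≈ 7.6923.

(a) k_gold ≈ 59.17; (b) y_gold ≈ 7.69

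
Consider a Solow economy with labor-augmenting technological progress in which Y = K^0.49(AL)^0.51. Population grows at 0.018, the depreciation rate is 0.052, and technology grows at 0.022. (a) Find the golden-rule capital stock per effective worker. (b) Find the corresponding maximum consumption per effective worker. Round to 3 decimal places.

(a) k_gold ≈ 26.566; (b) c_gold ≈ 2.544

n + g + δ = 0.018 + 0.022 + 0.052 = 0.092.
Maximizing c = f(k) − (n+g+δ)·k gives f'(k) = n+g+δ, i.e. 0.49·k^(0.49−1) = 0.092, so k_gold = (0.49/0.092)^(1/0.51) ≈ 26.5662.
y_gold = 26.5662^0.49 ≈ 4.9879; c_gold = y_gold − 0.092·k_gold ≈ 2.5439.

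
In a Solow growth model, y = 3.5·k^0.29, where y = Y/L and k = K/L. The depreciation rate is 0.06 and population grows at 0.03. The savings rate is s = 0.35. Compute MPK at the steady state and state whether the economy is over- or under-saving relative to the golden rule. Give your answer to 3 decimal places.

over-saving; MPK ≈ 0.075

Break-even investment rate: n + δ = 0.03 + 0.06 = 0.09.
Steady-state k*: s·A·k^0.29 = 0.09·k gives k* = (0.35·3.5/0.09)^(1/0.71) ≈ 39.5397.
MPK = 0.29·3.5·39.5397^(-0.71) ≈ 0.0746.
MPK < n+δ = 0.09, so the economy is dynamically inefficient (over-saving).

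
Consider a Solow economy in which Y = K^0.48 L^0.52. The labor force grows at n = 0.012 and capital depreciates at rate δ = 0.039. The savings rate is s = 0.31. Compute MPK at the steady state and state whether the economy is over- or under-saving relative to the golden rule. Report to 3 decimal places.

n + δ = 0.012 + 0.039 = 0.051.
Steady-state k*: s·k^0.48 = 0.051·k gives k* = (0.31/0.051)^(1/0.52) ≈ 32.1582.
MPK = 0.48·32.1582^(-0.52) ≈ 0.0790.
MPK > n+δ = 0.051, so the economy is dynamically efficient (under-saving).

under-saving; MPK ≈ 0.079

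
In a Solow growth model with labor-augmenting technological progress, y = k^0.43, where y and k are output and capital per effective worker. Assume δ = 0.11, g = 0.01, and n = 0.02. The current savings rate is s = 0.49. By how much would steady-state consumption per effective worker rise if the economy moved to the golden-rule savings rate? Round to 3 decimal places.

Δc ≈ 0.017

Capital per effective worker breaks even when investment replaces (n + g + δ)·k; here n + g + δ = 0.14.
Current steady state (s = 0.49): k* = (0.49/0.14)^(1/0.57) ≈ 9.0054, y* = 9.0054^0.43 ≈ 2.5730, c* = (1−0.49)·2.5730 ≈ 1.3122.
Golden rule sets MPK = n+g+δ: 0.43·k^(0.43−1) = 0.14, so k_gold = (0.43/0.14)^(1/0.57) ≈ 7.1612.
y_gold = 7.1612^0.43 ≈ 2.3315, c_gold = y_gold − 0.14·k_gold ≈ 1.3290.
Gain: Δc = 1.3290 − 1.3122 ≈ 0.0168.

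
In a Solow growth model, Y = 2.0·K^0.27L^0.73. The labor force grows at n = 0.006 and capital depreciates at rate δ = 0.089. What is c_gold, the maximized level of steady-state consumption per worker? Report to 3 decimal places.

Break-even investment rate: n + δ = 0.006 + 0.089 = 0.095.
At the golden rule the marginal product of capital equals n+δ: 0.27·2.0·k^(0.27−1) = 0.095. Solving, k_gold = (0.27·2.0/0.095)^(1/0.73) ≈ 10.8092.
y_gold = 2.0·10.8092^0.27 ≈ 3.8032.
c_gold = y_gold − (n+δ)·k_gold = 3.8032 − 0.095·10.8092 ≈ 2.7764.

c_gold ≈ 2.776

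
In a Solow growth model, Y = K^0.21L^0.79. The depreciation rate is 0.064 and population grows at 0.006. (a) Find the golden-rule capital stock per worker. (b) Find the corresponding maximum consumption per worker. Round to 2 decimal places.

Capital per worker breaks even when investment replaces (n + δ)·k; here n + δ = 0.07.
At the golden rule the marginal product of capital equals n+δ: 0.21·k^(0.21−1) = 0.07. Solving, k_gold = (0.21/0.07)^(1/0.79) ≈ 4.0175.
y_gold = 4.0175^0.21 ≈ 1.3392; c_gold = y_gold − 0.07·k_gold ≈ 1.0579.

(a) k_gold ≈ 4.02; (b) c_gold ≈ 1.06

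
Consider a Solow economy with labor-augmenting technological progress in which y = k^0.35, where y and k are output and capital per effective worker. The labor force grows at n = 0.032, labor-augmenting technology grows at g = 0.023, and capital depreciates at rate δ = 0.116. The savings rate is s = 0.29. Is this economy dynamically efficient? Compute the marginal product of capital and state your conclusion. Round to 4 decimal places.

Break-even investment rate: n + g + δ = 0.032 + 0.023 + 0.116 = 0.171.
Steady-state k*: s·k^0.35 = 0.171·k gives k* = (0.29/0.171)^(1/0.65) ≈ 2.2539.
MPK = 0.35·2.2539^(-0.65) ≈ 0.2064.
MPK > n+g+δ = 0.171, so the economy is dynamically efficient (under-saving).

dynamically efficient; MPK ≈ 0.2064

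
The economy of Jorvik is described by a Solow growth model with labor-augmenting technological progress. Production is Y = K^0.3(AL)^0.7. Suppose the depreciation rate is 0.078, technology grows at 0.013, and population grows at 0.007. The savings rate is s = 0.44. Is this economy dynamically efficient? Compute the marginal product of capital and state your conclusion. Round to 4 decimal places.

Break-even investment rate: n + g + δ = 0.007 + 0.013 + 0.078 = 0.098.
Steady-state k*: s·k^0.3 = 0.098·k gives k* = (0.44/0.098)^(1/0.7) ≈ 8.5458.
MPK = 0.3·8.5458^(-0.7) ≈ 0.0668.
MPK < n+g+δ = 0.098, so the economy is dynamically inefficient (over-saving).

dynamically inefficient; MPK ≈ 0.0668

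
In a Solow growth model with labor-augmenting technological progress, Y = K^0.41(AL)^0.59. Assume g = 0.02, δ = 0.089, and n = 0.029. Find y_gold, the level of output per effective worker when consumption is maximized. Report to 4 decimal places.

Capital per effective worker breaks even when investment replaces (n + g + δ)·k; here n + g + δ = 0.138.
Setting f'(k) = n+g+δ gives 0.41·k^(0.41−1) = 0.138, hence k_gold = (0.41/0.138)^(1/0.59) ≈ 6.3319.
Output: y_gold = k_gold^0.41 = 6.3319^0.41 ≈ 2.1312.

y_gold ≈ 2.1312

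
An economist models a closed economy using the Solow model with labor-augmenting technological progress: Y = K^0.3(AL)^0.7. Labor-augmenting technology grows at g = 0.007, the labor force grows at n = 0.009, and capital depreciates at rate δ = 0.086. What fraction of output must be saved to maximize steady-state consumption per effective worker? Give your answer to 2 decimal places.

s_gold = 0.30

n + g + δ = 0.009 + 0.007 + 0.086 = 0.102.
At the golden rule MPK = n+g+δ, and in any Cobb-Douglas steady state s = (n+g+δ)·k/y = MPK·k/y = capital's share 0.3.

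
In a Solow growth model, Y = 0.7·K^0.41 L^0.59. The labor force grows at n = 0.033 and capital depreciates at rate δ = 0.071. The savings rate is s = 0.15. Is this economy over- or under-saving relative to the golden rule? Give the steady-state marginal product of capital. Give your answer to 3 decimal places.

under-saving; MPK ≈ 0.284

Break-even investment rate: n + δ = 0.033 + 0.071 = 0.104.
Steady-state k*: s·A·k^0.41 = 0.104·k gives k* = (0.15·0.7/0.104)^(1/0.59) ≈ 1.0164.
MPK = 0.41·0.7·1.0164^(-0.59) ≈ 0.2843.
MPK > n+δ = 0.104, so the economy is dynamically efficient (under-saving).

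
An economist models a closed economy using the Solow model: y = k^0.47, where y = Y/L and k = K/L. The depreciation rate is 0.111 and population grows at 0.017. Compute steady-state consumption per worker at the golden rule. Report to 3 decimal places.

Break-even investment rate: n + δ = 0.017 + 0.111 = 0.128.
Maximizing c = f(k) − (n+δ)·k gives f'(k) = n+δ, i.e. 0.47·k^(0.47−1) = 0.128, so k_gold = (0.47/0.128)^(1/0.53) ≈ 11.6366.
y_gold = 11.6366^0.47 ≈ 3.1691.
c_gold = y_gold − (n+δ)·k_gold = 3.1691 − 0.128·11.6366 ≈ 1.6796.

c_gold ≈ 1.680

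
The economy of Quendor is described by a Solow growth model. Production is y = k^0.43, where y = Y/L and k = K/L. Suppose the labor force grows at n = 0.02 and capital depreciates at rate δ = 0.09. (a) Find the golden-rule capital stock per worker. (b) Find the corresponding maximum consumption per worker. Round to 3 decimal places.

Break-even investment rate: n + δ = 0.02 + 0.09 = 0.11.
Setting f'(k) = n+δ gives 0.43·k^(0.43−1) = 0.11, hence k_gold = (0.43/0.11)^(1/0.57) ≈ 10.9328.
y_gold = 10.9328^0.43 ≈ 2.7968; c_gold = y_gold − 0.11·k_gold ≈ 1.5941.

(a) k_gold ≈ 10.933; (b) c_gold ≈ 1.594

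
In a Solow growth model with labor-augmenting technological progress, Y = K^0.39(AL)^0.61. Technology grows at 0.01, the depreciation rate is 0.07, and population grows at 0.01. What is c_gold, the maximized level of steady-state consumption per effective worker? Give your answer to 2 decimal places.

c_gold ≈ 1.56

Capital per effective worker breaks even when investment replaces (n + g + δ)·k; here n + g + δ = 0.09.
Maximizing c = f(k) − (n+g+δ)·k gives f'(k) = n+g+δ, i.e. 0.39·k^(0.39−1) = 0.09, so k_gold = (0.39/0.09)^(1/0.61) ≈ 11.0655.
y_gold = 11.0655^0.39 ≈ 2.5536.
c_gold = y_gold − (n+g+δ)·k_gold = 2.5536 − 0.09·11.0655 ≈ 1.5577.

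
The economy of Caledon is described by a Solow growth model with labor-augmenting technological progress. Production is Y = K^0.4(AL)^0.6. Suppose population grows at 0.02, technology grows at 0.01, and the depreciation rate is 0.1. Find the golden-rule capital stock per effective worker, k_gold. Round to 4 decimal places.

k_gold ≈ 6.5092

The effective depreciation rate is n + g + δ = 0.02 + 0.01 + 0.1 = 0.13.
At the golden rule the marginal product of capital equals n+g+δ: 0.4·k^(0.4−1) = 0.13. Solving, k_gold = (0.4/0.13)^(1/0.6) ≈ 6.5092.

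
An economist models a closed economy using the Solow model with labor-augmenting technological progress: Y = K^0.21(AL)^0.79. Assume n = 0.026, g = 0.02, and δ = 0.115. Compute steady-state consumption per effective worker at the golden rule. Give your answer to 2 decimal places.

Break-even investment rate: n + g + δ = 0.026 + 0.02 + 0.115 = 0.161.
Setting f'(k) = n+g+δ gives 0.21·k^(0.21−1) = 0.161, hence k_gold = (0.21/0.161)^(1/0.79) ≈ 1.3998.
y_gold = 1.3998^0.21 ≈ 1.0732.
c_gold = y_gold − (n+g+δ)·k_gold = 1.0732 − 0.161·1.3998 ≈ 0.8478.

c_gold ≈ 0.85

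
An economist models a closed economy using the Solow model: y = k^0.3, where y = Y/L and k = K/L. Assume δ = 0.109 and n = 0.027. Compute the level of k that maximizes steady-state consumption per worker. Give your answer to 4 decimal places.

Break-even investment rate: n + δ = 0.027 + 0.109 = 0.136.
Setting f'(k) = n+δ gives 0.3·k^(0.3−1) = 0.136, hence k_gold = (0.3/0.136)^(1/0.7) ≈ 3.0962.

k_gold ≈ 3.0962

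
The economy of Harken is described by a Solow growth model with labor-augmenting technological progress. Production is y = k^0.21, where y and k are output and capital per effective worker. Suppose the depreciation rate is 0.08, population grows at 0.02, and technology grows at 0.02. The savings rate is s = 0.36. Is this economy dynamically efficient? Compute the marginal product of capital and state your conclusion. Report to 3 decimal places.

dynamically inefficient; MPK ≈ 0.070

n + g + δ = 0.02 + 0.02 + 0.08 = 0.12.
Steady-state k*: s·k^0.21 = 0.12·k gives k* = (0.36/0.12)^(1/0.79) ≈ 4.0175.
MPK = 0.21·4.0175^(-0.79) ≈ 0.0700.
MPK < n+g+δ = 0.12, so the economy is dynamically inefficient (over-saving).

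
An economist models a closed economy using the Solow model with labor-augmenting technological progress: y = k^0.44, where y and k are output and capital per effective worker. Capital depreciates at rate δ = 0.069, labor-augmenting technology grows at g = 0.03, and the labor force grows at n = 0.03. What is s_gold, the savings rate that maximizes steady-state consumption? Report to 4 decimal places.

n + g + δ = 0.03 + 0.03 + 0.069 = 0.129.
At the golden rule MPK = n+g+δ, and in any Cobb-Douglas steady state s = (n+g+δ)·k/y = MPK·k/y = capital's share 0.44.

s_gold = 0.4400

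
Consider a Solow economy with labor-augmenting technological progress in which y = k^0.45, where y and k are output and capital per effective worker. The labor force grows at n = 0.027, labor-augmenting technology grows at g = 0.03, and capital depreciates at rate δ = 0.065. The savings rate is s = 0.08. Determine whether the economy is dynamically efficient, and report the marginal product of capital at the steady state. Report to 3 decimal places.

The effective depreciation rate is n + g + δ = 0.027 + 0.03 + 0.065 = 0.122.
Steady-state k*: s·k^0.45 = 0.122·k gives k* = (0.08/0.122)^(1/0.55) ≈ 0.4643.
MPK = 0.45·0.4643^(-0.55) ≈ 0.6863.
MPK > n+g+δ = 0.122, so the economy is dynamically efficient (under-saving).

dynamically efficient; MPK ≈ 0.686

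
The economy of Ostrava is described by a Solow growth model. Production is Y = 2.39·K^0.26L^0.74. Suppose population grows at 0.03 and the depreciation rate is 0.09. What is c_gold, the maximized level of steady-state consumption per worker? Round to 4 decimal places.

The effective depreciation rate is n + δ = 0.03 + 0.09 = 0.12.
Golden rule sets MPK = n+δ: 0.26·2.39·k^(0.26−1) = 0.12, so k_gold = (0.26·2.39/0.12)^(1/0.74) ≈ 9.2283.
y_gold = 2.39·9.2283^0.26 ≈ 4.2592.
c_gold = y_gold − (n+δ)·k_gold = 4.2592 − 0.12·9.2283 ≈ 3.1518.

c_gold ≈ 3.1518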